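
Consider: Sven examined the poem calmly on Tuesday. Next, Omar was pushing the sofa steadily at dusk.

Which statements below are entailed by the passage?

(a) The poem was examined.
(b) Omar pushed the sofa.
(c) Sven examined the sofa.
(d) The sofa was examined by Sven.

(a), (b)

(a) Entailed — the original entails any weakening of itself; this just drops 'on Tuesday', 'calmly' and generalizes the agent.
(b) Entailed — 'push' is an activity; 'was pushing' entails that some pushing happened, so 'pushed' holds.
(c) Not entailed — Sven examined the poem, not the sofa; the sofa belongs to the pushing event.
(d) Not entailed — Sven examined the poem, not the sofa; the sofa belongs to the pushing event.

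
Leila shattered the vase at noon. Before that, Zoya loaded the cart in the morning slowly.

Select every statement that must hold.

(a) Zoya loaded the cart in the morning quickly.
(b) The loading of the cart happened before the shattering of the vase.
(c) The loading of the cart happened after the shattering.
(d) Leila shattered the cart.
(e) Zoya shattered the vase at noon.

(a) Not entailed — 'quickly' adds a manner not in (and inconsistent with) the original.
(b) Entailed — the narrative places the loading before the shattering.
(c) Not entailed — the narrative places the loading before the shattering, not after.
(d) Not entailed — Leila shattered the vase, not the cart; the cart belongs to the loading event.
(e) Not entailed — the passage has Leila shattering the vase, not Zoya.

(b)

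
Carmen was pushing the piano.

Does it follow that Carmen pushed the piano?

'push' is atelic; if Carmen was pushing the piano, then Carmen pushed the piano (for some time).

yes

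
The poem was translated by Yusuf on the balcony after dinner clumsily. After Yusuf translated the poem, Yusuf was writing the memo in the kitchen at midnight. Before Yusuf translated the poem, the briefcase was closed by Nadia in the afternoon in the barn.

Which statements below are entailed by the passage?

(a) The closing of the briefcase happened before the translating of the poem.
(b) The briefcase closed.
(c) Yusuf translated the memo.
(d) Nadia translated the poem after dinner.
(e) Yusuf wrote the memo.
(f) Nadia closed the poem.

(a), (b)

(a) Entailed — the narrative places the closing before the translating.
(b) Entailed — 'Nadia closed the briefcase' is causative; it entails the inchoative 'the briefcase closed'.
(c) Not entailed — Yusuf translated the poem, not the memo; the memo belongs to the writing event.
(d) Not entailed — the passage has Yusuf translating the poem, not Nadia.
(e) Not entailed — 'was writing' is progressive on an accomplishment; it does not entail the completed 'wrote'.
(f) Not entailed — Nadia closed the briefcase, not the poem; the poem belongs to the translating event.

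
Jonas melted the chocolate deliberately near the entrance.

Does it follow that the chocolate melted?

'Jonas melted the chocolate' is the causative; it entails the inchoative 'the chocolate melted'.

yes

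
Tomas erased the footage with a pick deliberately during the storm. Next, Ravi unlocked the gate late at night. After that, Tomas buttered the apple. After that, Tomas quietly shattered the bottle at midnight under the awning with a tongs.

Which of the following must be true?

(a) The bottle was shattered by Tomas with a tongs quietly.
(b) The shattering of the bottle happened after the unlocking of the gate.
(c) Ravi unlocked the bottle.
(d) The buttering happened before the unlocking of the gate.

(a), (b)

(a) Entailed — the original entails any weakening of itself; this just drops 'under the awning', 'at midnight'.
(b) Entailed — the narrative places the unlocking before the shattering.
(c) Not entailed — Ravi unlocked the gate, not the bottle; the bottle belongs to the shattering event.
(d) Not entailed — the narrative places the unlocking before the buttering, not after.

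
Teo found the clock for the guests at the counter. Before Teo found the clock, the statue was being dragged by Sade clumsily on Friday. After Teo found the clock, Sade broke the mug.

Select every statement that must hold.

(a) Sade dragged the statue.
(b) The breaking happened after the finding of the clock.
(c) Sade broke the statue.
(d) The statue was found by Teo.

(a) Entailed — 'drag' is an activity; 'was dragging' entails that some dragging happened, so 'dragged' holds.
(b) Entailed — the narrative places the finding before the breaking.
(c) Not entailed — Sade broke the mug, not the statue; the statue belongs to the dragging event.
(d) Not entailed — Teo found the clock, not the statue; the statue belongs to the dragging event.

(a), (b)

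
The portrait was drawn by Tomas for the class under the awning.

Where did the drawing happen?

under the awning

'under the awning' marks the location of the drawing event.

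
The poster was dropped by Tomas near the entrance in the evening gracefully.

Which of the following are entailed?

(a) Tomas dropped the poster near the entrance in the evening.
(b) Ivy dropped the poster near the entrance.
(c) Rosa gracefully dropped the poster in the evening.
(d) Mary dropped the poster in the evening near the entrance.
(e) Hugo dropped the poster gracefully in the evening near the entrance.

(a)

(a) Entailed — the original entails any weakening of itself; this just drops 'gracefully'.
(b) Not entailed — the passage has Tomas dropping the poster, not Ivy.
(c) Not entailed — the passage has Tomas dropping the poster, not Rosa.
(d) Not entailed — the passage has Tomas dropping the poster, not Mary.
(e) Not entailed — the passage has Tomas dropping the poster, not Hugo.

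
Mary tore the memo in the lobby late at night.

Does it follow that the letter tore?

no

Nothing is said about any letter; only the memo is affected.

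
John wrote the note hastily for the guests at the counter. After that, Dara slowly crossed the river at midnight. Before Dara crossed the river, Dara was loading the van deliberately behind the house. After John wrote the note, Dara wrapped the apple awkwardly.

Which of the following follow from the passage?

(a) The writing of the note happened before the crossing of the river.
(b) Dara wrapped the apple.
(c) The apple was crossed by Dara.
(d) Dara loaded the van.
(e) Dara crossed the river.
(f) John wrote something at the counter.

(a), (b), (e), (f)

(a) Entailed — the narrative places the writing before the crossing.
(b) Entailed — this follows by dropping conjuncts from the wrapping event's description.
(c) Not entailed — Dara crossed the river, not the apple; the apple belongs to the wrapping event.
(d) Not entailed — 'was loading' is progressive on an accomplishment; it does not entail the completed 'loaded'.
(e) Entailed — this follows by dropping conjuncts from the crossing event's description.
(f) Entailed — the original entails any weakening of itself; this just drops 'for the guests', 'hastily' and generalizes the patient.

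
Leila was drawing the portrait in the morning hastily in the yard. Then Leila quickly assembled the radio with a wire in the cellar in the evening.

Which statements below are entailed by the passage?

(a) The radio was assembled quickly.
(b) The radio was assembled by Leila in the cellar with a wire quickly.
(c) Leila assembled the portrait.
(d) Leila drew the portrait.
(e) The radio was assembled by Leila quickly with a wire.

(a) Entailed — every conjunct here is already in the original assembling event.
(b) Entailed — the original entails any weakening of itself; this just drops 'in the evening'.
(c) Not entailed — Leila assembled the radio, not the portrait; the portrait belongs to the drawing event.
(d) Not entailed — 'was drawing' is progressive on an accomplishment; it does not entail the completed 'drew'.
(e) Entailed — every conjunct here is already in the original assembling event.

(a), (b), (e)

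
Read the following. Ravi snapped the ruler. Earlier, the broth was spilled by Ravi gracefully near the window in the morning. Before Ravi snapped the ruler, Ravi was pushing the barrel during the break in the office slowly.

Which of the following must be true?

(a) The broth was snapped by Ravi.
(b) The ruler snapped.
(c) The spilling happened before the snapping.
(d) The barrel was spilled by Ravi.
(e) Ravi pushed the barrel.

(a) Not entailed — Ravi snapped the ruler, not the broth; the broth belongs to the spilling event.
(b) Entailed — 'Ravi snapped the ruler' is causative; it entails the inchoative 'the ruler snapped'.
(c) Entailed — the narrative places the spilling before the snapping.
(d) Not entailed — Ravi spilled the broth, not the barrel; the barrel belongs to the pushing event.
(e) Entailed — 'push' is an activity; 'was pushing' entails that some pushing happened, so 'pushed' holds.

(b), (c), (e)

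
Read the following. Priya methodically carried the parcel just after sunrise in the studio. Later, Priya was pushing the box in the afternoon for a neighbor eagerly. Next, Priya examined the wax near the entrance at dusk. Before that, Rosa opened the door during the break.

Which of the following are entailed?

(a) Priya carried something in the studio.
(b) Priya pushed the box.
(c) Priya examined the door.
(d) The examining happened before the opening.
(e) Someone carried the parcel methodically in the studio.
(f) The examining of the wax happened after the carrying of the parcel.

(a) Entailed — dropping 'methodically', 'just after sunrise' and generalizing the patient leaves a sub-description the original still satisfies.
(b) Entailed — 'push' is an activity; 'was pushing' entails that some pushing happened, so 'pushed' holds.
(c) Not entailed — Priya examined the wax, not the door; the door belongs to the opening event.
(d) Not entailed — the narrative places the opening before the examining, not after.
(e) Entailed — this follows by dropping conjuncts from the carrying event's description.
(f) Entailed — the narrative places the carrying before the examining.

(a), (b), (e), (f)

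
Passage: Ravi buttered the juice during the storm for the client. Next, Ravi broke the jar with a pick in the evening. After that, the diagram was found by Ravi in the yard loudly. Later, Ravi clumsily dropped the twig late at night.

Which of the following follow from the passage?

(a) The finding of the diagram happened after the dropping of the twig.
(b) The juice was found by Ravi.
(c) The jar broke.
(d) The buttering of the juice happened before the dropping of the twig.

(c), (d)

(a) Not entailed — the narrative places the finding before the dropping, not after.
(b) Not entailed — Ravi found the diagram, not the juice; the juice belongs to the buttering event.
(c) Entailed — 'Ravi broke the jar' is causative; it entails the inchoative 'the jar broke'.
(d) Entailed — the narrative places the buttering before the dropping.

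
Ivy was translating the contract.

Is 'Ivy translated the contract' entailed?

no

'was translating' is progressive; for an accomplishment like 'translate the contract', it doesn't entail completion.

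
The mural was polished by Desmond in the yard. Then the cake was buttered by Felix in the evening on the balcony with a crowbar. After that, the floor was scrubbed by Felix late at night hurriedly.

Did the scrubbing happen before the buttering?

no

The narrative orders the buttering before the scrubbing.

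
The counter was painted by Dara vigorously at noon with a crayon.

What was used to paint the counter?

a crayon

'with a crayon' marks the instrument of the painting event.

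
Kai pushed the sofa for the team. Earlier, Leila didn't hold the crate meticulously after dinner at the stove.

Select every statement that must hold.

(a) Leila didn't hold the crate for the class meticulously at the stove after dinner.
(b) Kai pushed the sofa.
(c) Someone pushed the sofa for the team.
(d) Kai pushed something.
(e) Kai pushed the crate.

(a) Entailed — under negation, adding a further restriction is entailed: if no such holding event occurred, none occurred for the class either.
(b) Entailed — dropping 'for the team' leaves a sub-description the original still satisfies.
(c) Entailed — every conjunct here is already in the original pushing event.
(d) Entailed — dropping 'for the team' and generalizing the patient leaves a sub-description the original still satisfies.
(e) Not entailed — Kai pushed the sofa, not the crate; the crate belongs to the holding event.

(a), (b), (c), (d)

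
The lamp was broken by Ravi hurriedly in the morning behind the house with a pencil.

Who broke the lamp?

'Ravi' marks the agent of the breaking event.

Ravi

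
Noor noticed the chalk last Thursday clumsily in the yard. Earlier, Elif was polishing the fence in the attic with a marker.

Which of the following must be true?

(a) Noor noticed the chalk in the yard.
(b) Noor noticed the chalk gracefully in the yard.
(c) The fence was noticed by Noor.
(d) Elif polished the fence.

(a), (d)

(a) Entailed — the original entails any weakening of itself; this just drops 'last Thursday', 'clumsily'.
(b) Not entailed — 'gracefully' adds a manner not in (and inconsistent with) the original.
(c) Not entailed — Noor noticed the chalk, not the fence; the fence belongs to the polishing event.
(d) Entailed — 'polish' is an activity; 'was polishing' entails that some polishing happened, so 'polished' holds.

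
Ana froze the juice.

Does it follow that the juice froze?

yes

'Ana froze the juice' is the causative; it entails the inchoative 'the juice froze'.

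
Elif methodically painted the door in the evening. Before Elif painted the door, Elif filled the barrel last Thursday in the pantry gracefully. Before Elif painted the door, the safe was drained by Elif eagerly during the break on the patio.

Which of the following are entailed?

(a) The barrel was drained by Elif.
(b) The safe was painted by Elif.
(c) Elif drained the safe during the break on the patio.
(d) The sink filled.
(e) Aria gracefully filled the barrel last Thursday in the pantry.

(c)

(a) Not entailed — Elif drained the safe, not the barrel; the barrel belongs to the filling event.
(b) Not entailed — Elif painted the door, not the safe; the safe belongs to the draining event.
(c) Entailed — this follows by dropping conjuncts from the draining event's description.
(d) Not entailed — the barrel is what filled, not the sink.
(e) Not entailed — the passage has Elif filling the barrel, not Aria.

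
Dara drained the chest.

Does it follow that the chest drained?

yes

'Dara drained the chest' is the causative; it entails the inchoative 'the chest drained'.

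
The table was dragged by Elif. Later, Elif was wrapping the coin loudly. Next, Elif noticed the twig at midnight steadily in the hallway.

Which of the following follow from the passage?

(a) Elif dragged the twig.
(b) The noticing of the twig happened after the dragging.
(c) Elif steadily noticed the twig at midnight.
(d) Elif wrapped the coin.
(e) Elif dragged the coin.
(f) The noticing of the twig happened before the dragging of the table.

(b), (c)

(a) Not entailed — Elif dragged the table, not the twig; the twig belongs to the noticing event.
(b) Entailed — the narrative places the dragging before the noticing.
(c) Entailed — dropping 'in the hallway' leaves a sub-description the original still satisfies.
(d) Not entailed — 'was wrapping' is progressive on an accomplishment; it does not entail the completed 'wrapped'.
(e) Not entailed — Elif dragged the table, not the coin; the coin belongs to the wrapping event.
(f) Not entailed — the narrative places the dragging before the noticing, not after.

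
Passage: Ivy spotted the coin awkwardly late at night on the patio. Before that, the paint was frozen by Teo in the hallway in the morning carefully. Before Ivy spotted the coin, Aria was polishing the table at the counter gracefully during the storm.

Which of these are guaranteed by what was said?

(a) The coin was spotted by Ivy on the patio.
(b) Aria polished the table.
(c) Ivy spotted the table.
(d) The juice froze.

(a), (b)

(a) Entailed — this follows by dropping conjuncts from the spotting event's description.
(b) Entailed — 'polish' is an activity; 'was polishing' entails that some polishing happened, so 'polished' holds.
(c) Not entailed — Ivy spotted the coin, not the table; the table belongs to the polishing event.
(d) Not entailed — the paint is what froze, not the juice.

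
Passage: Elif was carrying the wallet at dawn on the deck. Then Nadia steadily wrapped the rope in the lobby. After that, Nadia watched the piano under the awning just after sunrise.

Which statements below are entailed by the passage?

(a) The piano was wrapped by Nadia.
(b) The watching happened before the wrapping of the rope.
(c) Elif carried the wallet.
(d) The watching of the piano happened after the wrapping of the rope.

(c), (d)

(a) Not entailed — Nadia wrapped the rope, not the piano; the piano belongs to the watching event.
(b) Not entailed — the narrative places the wrapping before the watching, not after.
(c) Entailed — 'carry' is an activity; 'was carrying' entails that some carrying happened, so 'carried' holds.
(d) Entailed — the narrative places the wrapping before the watching.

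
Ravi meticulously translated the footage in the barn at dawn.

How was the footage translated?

meticulously

'meticulously' marks the manner of the translating event.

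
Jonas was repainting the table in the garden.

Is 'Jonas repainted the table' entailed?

no

'was repainting' is progressive; for an accomplishment like 'repaint the table', it doesn't entail completion.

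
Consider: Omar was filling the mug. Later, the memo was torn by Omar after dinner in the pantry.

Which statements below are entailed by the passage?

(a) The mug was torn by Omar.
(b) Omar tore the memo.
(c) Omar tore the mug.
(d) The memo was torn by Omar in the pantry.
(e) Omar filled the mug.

(b), (d)

(a) Not entailed — Omar tore the memo, not the mug; the mug belongs to the filling event.
(b) Entailed — dropping 'in the pantry', 'after dinner' leaves a sub-description the original still satisfies.
(c) Not entailed — Omar tore the memo, not the mug; the mug belongs to the filling event.
(d) Entailed — every conjunct here is already in the original tearing event.
(e) Not entailed — 'was filling' is progressive on an accomplishment; it does not entail the completed 'filled'.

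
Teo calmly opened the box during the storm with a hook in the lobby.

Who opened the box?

Teo

'Teo' marks the agent of the opening event.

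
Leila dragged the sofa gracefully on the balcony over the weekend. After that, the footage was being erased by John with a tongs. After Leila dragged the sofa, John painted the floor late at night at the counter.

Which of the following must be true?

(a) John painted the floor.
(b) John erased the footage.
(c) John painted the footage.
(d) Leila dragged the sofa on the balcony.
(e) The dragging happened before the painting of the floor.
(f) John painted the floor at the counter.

(a), (d), (e), (f)

(a) Entailed — every conjunct here is already in the original painting event.
(b) Not entailed — 'was erasing' is progressive on an accomplishment; it does not entail the completed 'erased'.
(c) Not entailed — John painted the floor, not the footage; the footage belongs to the erasing event.
(d) Entailed — the original entails any weakening of itself; this just drops 'gracefully', 'over the weekend'.
(e) Entailed — the narrative places the dragging before the painting.
(f) Entailed — this follows by dropping conjuncts from the painting event's description.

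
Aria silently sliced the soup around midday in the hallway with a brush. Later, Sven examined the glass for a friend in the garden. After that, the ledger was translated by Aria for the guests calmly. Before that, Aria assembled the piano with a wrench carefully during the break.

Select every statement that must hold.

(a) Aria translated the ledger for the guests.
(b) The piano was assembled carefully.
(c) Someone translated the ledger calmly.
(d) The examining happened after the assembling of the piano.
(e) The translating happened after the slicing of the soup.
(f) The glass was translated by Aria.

(a), (b), (c), (e)

(a) Entailed — this follows by dropping conjuncts from the translating event's description.
(b) Entailed — this follows by dropping conjuncts from the assembling event's description.
(c) Entailed — this follows by dropping conjuncts from the translating event's description.
(d) Not entailed — the narrative doesn't order the assembling relative to the examining.
(e) Entailed — the narrative places the slicing before the translating.
(f) Not entailed — Aria translated the ledger, not the glass; the glass belongs to the examining event.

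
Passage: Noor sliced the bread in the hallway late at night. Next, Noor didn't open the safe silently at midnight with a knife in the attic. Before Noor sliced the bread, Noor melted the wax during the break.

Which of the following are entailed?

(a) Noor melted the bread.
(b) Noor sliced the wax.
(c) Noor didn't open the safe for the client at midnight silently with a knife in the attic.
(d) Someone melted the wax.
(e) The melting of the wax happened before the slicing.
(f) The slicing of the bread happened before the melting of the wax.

(a) Not entailed — Noor melted the wax, not the bread; the bread belongs to the slicing event.
(b) Not entailed — Noor sliced the bread, not the wax; the wax belongs to the melting event.
(c) Entailed — under negation, adding a further restriction is entailed: if no such opening event occurred, none occurred for the client either.
(d) Entailed — the original entails any weakening of itself; this just drops 'during the break' and generalizes the agent.
(e) Entailed — the narrative places the melting before the slicing.
(f) Not entailed — the narrative places the melting before the slicing, not after.

(c), (d), (e)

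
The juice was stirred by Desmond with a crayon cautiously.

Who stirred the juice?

Desmond

'Desmond' marks the agent of the stirring event.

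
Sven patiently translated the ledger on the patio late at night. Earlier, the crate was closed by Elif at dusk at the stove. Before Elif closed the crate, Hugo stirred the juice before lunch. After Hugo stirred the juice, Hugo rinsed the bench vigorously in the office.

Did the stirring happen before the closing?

The narrative orders the stirring before the closing.

yes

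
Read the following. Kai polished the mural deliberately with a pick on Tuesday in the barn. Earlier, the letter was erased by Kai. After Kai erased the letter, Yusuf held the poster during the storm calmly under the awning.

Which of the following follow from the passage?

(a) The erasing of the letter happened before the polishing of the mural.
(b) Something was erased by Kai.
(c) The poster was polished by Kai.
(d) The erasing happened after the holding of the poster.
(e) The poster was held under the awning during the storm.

(a), (b), (e)

(a) Entailed — the narrative places the erasing before the polishing.
(b) Entailed — generalizing the patient leaves a sub-description the original still satisfies.
(c) Not entailed — Kai polished the mural, not the poster; the poster belongs to the holding event.
(d) Not entailed — the narrative places the erasing before the holding, not after.
(e) Entailed — the original entails any weakening of itself; this just drops 'calmly' and generalizes the agent.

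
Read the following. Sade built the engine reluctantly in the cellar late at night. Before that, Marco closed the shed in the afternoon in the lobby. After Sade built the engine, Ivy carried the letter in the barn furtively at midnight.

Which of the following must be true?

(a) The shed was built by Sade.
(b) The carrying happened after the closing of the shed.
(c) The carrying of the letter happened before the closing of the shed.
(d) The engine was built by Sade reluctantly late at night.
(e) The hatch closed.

(a) Not entailed — Sade built the engine, not the shed; the shed belongs to the closing event.
(b) Entailed — the narrative places the closing before the carrying.
(c) Not entailed — the narrative places the closing before the carrying, not after.
(d) Entailed — every conjunct here is already in the original building event.
(e) Not entailed — the shed is what closed, not the hatch.

(b), (d)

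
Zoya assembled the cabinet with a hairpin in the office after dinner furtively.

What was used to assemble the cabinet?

'with a hairpin' marks the instrument of the assembling event.

a hairpin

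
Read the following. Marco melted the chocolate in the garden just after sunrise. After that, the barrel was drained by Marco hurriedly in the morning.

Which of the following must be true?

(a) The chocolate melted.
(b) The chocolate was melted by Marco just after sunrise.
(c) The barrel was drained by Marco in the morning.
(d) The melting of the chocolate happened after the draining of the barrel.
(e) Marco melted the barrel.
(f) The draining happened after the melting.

(a) Entailed — 'Marco melted the chocolate' is causative; it entails the inchoative 'the chocolate melted'.
(b) Entailed — every conjunct here is already in the original melting event.
(c) Entailed — the original entails any weakening of itself; this just drops 'hurriedly'.
(d) Not entailed — the narrative places the melting before the draining, not after.
(e) Not entailed — Marco melted the chocolate, not the barrel; the barrel belongs to the draining event.
(f) Entailed — the narrative places the melting before the draining.

(a), (b), (c), (f)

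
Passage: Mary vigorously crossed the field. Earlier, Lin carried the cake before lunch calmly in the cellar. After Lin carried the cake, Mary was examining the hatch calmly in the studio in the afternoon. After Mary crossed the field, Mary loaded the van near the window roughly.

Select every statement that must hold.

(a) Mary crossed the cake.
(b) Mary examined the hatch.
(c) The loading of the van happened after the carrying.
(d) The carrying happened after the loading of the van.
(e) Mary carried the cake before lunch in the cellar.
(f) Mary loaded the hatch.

(b), (c)

(a) Not entailed — Mary crossed the field, not the cake; the cake belongs to the carrying event.
(b) Entailed — 'examine' is an activity; 'was examining' entails that some examining happened, so 'examined' holds.
(c) Entailed — the narrative places the carrying before the loading.
(d) Not entailed — the narrative places the carrying before the loading, not after.
(e) Not entailed — the passage has Lin carrying the cake, not Mary.
(f) Not entailed — Mary loaded the van, not the hatch; the hatch belongs to the examining event.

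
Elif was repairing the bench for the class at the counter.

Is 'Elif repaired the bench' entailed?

no

'was repairing' is progressive; for an accomplishment like 'repair the bench', it doesn't entail completion.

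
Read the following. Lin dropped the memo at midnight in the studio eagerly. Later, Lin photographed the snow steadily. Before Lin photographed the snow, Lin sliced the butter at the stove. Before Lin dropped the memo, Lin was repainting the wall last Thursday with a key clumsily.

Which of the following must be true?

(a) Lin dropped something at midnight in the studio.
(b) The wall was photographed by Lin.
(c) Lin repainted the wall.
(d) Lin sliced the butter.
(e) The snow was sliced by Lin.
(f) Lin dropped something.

(a), (d), (f)

(a) Entailed — the original entails any weakening of itself; this just drops 'eagerly' and generalizes the patient.
(b) Not entailed — Lin photographed the snow, not the wall; the wall belongs to the repainting event.
(c) Not entailed — 'was repainting' is progressive on an accomplishment; it does not entail the completed 'repainted'.
(d) Entailed — dropping 'at the stove' leaves a sub-description the original still satisfies.
(e) Not entailed — Lin sliced the butter, not the snow; the snow belongs to the photographing event.
(f) Entailed — the original entails any weakening of itself; this just drops 'in the studio', 'at midnight', 'eagerly' and generalizes the patient.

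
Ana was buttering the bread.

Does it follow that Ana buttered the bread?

no

'was buttering' is progressive; for an accomplishment like 'butter the bread', it doesn't entail completion.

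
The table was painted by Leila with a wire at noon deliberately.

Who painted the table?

'Leila' marks the agent of the painting event.

Leila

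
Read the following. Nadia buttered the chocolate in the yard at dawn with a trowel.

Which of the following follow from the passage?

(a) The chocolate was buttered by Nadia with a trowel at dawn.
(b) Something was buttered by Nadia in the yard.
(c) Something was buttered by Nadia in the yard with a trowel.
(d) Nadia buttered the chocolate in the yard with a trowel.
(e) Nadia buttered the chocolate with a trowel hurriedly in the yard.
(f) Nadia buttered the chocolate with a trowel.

(a), (b), (c), (d), (f)

(a) Entailed — the original entails any weakening of itself; this just drops 'in the yard'.
(b) Entailed — the original entails any weakening of itself; this just drops 'at dawn', 'with a trowel' and generalizes the patient.
(c) Entailed — the original entails any weakening of itself; this just drops 'at dawn' and generalizes the patient.
(d) Entailed — this follows by dropping conjuncts from the buttering event's description.
(e) Not entailed — 'hurriedly' adds information not in the original event.
(f) Entailed — dropping 'at dawn', 'in the yard' leaves a sub-description the original still satisfies.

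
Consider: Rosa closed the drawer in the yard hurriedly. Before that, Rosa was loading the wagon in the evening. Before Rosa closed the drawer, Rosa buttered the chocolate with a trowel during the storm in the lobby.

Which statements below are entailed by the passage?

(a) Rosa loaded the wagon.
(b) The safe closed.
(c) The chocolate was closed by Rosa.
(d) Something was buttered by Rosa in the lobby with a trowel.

(a) Not entailed — 'was loading' is progressive on an accomplishment; it does not entail the completed 'loaded'.
(b) Not entailed — the drawer is what closed, not the safe.
(c) Not entailed — Rosa closed the drawer, not the chocolate; the chocolate belongs to the buttering event.
(d) Entailed — the original entails any weakening of itself; this just drops 'during the storm' and generalizes the patient.

(d)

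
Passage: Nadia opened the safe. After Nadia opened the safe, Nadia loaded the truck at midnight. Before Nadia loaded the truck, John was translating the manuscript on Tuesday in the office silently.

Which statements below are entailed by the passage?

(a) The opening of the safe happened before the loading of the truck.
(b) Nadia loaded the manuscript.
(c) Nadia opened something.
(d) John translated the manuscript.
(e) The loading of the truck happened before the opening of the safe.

(a) Entailed — the narrative places the opening before the loading.
(b) Not entailed — Nadia loaded the truck, not the manuscript; the manuscript belongs to the translating event.
(c) Entailed — generalizing the patient leaves a sub-description the original still satisfies.
(d) Not entailed — 'was translating' is progressive on an accomplishment; it does not entail the completed 'translated'.
(e) Not entailed — the narrative places the opening before the loading, not after.

(a), (c)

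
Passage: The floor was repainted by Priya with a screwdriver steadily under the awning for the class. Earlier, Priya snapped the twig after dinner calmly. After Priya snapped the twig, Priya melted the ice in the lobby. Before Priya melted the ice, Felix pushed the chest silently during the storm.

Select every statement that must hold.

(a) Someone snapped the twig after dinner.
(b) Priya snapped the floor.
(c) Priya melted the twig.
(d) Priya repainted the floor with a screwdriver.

(a) Entailed — this follows by dropping conjuncts from the snapping event's description.
(b) Not entailed — Priya snapped the twig, not the floor; the floor belongs to the repainting event.
(c) Not entailed — Priya melted the ice, not the twig; the twig belongs to the snapping event.
(d) Entailed — the original entails any weakening of itself; this just drops 'under the awning', 'for the class', 'steadily'.

(a), (d)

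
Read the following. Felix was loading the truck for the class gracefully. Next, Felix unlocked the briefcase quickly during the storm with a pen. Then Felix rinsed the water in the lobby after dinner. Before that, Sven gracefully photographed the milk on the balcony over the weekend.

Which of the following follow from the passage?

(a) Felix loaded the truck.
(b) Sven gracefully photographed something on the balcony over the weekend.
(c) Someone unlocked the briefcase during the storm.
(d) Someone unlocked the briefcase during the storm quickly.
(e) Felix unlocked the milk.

(a) Not entailed — 'was loading' is progressive on an accomplishment; it does not entail the completed 'loaded'.
(b) Entailed — this follows by dropping conjuncts from the photographing event's description.
(c) Entailed — this follows by dropping conjuncts from the unlocking event's description.
(d) Entailed — dropping 'with a pen' and generalizing the agent leaves a sub-description the original still satisfies.
(e) Not entailed — Felix unlocked the briefcase, not the milk; the milk belongs to the photographing event.

(b), (c), (d)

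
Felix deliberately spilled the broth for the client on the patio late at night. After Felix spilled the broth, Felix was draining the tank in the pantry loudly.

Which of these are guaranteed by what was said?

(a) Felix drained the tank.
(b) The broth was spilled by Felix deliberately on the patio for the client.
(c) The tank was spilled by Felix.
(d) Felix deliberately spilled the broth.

(b), (d)

(a) Not entailed — 'was draining' is progressive on an accomplishment; it does not entail the completed 'drained'.
(b) Entailed — every conjunct here is already in the original spilling event.
(c) Not entailed — Felix spilled the broth, not the tank; the tank belongs to the draining event.
(d) Entailed — dropping 'late at night', 'on the patio', 'for the client' leaves a sub-description the original still satisfies.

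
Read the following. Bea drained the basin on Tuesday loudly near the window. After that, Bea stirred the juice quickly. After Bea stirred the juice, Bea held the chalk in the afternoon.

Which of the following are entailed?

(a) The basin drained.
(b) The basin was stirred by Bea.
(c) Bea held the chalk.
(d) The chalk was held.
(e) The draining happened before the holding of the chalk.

(a) Entailed — 'Bea drained the basin' is causative; it entails the inchoative 'the basin drained'.
(b) Not entailed — Bea stirred the juice, not the basin; the basin belongs to the draining event.
(c) Entailed — dropping 'in the afternoon' leaves a sub-description the original still satisfies.
(d) Entailed — this follows by dropping conjuncts from the holding event's description.
(e) Entailed — the narrative places the draining before the holding.

(a), (c), (d), (e)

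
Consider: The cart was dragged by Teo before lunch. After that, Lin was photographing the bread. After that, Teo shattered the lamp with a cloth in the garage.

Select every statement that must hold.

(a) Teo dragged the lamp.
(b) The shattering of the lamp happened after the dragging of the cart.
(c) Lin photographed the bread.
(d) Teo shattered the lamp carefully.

(b)

(a) Not entailed — Teo dragged the cart, not the lamp; the lamp belongs to the shattering event.
(b) Entailed — the narrative places the dragging before the shattering.
(c) Not entailed — 'was photographing' is progressive on an accomplishment; it does not entail the completed 'photographed'.
(d) Not entailed — 'carefully' adds information not in the original event.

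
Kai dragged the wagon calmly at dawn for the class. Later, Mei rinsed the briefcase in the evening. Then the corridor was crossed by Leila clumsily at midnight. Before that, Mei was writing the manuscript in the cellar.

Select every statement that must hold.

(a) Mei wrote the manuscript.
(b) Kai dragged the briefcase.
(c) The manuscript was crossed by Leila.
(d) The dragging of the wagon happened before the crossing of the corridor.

(a) Not entailed — 'was writing' is progressive on an accomplishment; it does not entail the completed 'wrote'.
(b) Not entailed — Kai dragged the wagon, not the briefcase; the briefcase belongs to the rinsing event.
(c) Not entailed — Leila crossed the corridor, not the manuscript; the manuscript belongs to the writing event.
(d) Entailed — the narrative places the dragging before the crossing.

(d)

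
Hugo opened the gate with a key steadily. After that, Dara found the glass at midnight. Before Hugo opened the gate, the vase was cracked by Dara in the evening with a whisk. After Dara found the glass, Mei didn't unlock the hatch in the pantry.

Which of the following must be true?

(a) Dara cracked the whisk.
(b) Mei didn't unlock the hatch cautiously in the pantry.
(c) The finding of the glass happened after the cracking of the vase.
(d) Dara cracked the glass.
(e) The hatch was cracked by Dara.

(a) Not entailed — the whisk is the instrument, not what was cracked.
(b) Entailed — under negation, adding a further restriction is entailed: if no such unlocking event occurred, none occurred cautiously either.
(c) Entailed — the narrative places the cracking before the finding.
(d) Not entailed — Dara cracked the vase, not the glass; the glass belongs to the finding event.
(e) Not entailed — Dara cracked the vase, not the hatch; the hatch belongs to the unlocking event.

(b), (c)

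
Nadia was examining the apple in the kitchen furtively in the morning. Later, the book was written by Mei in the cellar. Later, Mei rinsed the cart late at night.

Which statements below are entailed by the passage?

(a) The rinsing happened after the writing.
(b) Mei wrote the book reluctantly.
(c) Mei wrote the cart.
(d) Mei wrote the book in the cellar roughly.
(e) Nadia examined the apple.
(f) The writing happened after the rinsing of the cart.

(a), (e)

(a) Entailed — the narrative places the writing before the rinsing.
(b) Not entailed — 'reluctantly' adds information not in the original event.
(c) Not entailed — Mei wrote the book, not the cart; the cart belongs to the rinsing event.
(d) Not entailed — 'roughly' adds information not in the original event.
(e) Entailed — 'examine' is an activity; 'was examining' entails that some examining happened, so 'examined' holds.
(f) Not entailed — the narrative places the writing before the rinsing, not after.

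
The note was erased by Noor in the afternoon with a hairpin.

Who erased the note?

Noor

'Noor' marks the agent of the erasing event.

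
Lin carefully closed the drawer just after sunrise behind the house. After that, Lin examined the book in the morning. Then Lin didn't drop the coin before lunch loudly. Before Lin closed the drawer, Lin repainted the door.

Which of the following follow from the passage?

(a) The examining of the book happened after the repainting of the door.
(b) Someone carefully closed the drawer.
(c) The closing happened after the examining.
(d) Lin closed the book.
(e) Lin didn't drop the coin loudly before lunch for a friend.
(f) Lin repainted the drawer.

(a) Entailed — the narrative places the repainting before the examining.
(b) Entailed — the original entails any weakening of itself; this just drops 'behind the house', 'just after sunrise' and generalizes the agent.
(c) Not entailed — the narrative places the closing before the examining, not after.
(d) Not entailed — Lin closed the drawer, not the book; the book belongs to the examining event.
(e) Entailed — under negation, adding a further restriction is entailed: if no such dropping event occurred, none occurred for a friend either.
(f) Not entailed — Lin repainted the door, not the drawer; the drawer belongs to the closing event.

(a), (b), (e)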